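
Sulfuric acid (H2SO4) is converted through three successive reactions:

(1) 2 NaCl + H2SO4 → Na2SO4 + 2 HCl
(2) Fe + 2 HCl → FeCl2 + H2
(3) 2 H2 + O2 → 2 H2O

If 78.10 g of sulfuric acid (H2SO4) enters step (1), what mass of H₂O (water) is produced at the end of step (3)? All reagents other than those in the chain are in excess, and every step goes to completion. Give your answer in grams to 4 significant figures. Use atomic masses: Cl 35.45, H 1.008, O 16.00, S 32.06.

M(H2SO4) = 2(1.008) + 32.06 + 4(16.00) = 98.076 g/mol.
M(H2O) = 2(1.008) + 16.00 = 18.016 g/mol.
n(H2SO4) = 78.10 / 98.076 = 0.79632 mol.
Reaction (1): H2SO4→HCl ratio 1:2 ⇒ n(HCl) = 1.5926 mol.
Reaction (2): HCl→H2 ratio 2:1 ⇒ n(H2) = 0.79632 mol.
Reaction (3): H2→H2O ratio 2:2 ⇒ n(H2O) = 0.79632 mol.
Mass of H2O = 0.79632 × 18.016 = 14.347 g.

14.35 g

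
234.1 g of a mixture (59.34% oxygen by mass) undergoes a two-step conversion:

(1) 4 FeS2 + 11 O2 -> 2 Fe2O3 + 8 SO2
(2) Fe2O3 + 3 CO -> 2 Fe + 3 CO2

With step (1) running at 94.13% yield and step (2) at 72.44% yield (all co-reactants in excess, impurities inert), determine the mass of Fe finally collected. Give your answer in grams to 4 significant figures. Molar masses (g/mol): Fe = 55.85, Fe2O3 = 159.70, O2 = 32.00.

60.12 g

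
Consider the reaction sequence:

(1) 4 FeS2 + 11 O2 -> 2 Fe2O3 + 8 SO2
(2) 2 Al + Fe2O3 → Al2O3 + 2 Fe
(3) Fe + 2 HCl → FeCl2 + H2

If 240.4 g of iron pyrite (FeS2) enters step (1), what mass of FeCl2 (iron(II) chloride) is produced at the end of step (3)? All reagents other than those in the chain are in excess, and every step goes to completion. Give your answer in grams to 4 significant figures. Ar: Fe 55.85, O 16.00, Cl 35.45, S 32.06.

M(FeS2) = 55.85 + 2(32.06) = 119.97 g/mol.
M(FeCl2) = 55.85 + 2(35.45) = 126.75 g/mol.
n(FeS2) = 240.4 / 119.97 = 2.0038 mol.
Reaction (1): FeS2→Fe2O3 ratio 4:2 ⇒ n(Fe2O3) = 1.0019 mol.
Reaction (2): Fe2O3→Fe ratio 1:2 ⇒ n(Fe) = 2.0038 mol.
Reaction (3): Fe→FeCl2 ratio 1:1 ⇒ n(FeCl2) = 2.0038 mol.
Mass of FeCl2 = 2.0038 × 126.75 = 253.99 g.

254.0 g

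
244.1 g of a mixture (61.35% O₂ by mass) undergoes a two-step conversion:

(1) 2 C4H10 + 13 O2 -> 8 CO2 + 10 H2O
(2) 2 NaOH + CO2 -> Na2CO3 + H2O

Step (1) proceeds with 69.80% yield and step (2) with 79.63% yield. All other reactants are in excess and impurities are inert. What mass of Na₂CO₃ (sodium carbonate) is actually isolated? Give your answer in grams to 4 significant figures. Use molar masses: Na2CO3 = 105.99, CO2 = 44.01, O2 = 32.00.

Pure O2 = 244.1 × 0.6135 = 149.76 g.
n(O2) = 149.76 / 32.00 = 4.6799 mol.
Step 1 (O2:CO2 = 13:8): theoretical n(CO2) = 2.8799 mol; at 69.80% yield, n(CO2) = 2.0102 mol.
Step 2 (CO2:Na2CO3 = 1:1): theoretical n(Na2CO3) = 2.0102 mol, so theoretical mass = 2.0102 × 105.99 = 213.06 g.
At 79.63% yield, actual mass of Na2CO3 = 213.06 × 0.7963 = 169.66 g.

169.7 g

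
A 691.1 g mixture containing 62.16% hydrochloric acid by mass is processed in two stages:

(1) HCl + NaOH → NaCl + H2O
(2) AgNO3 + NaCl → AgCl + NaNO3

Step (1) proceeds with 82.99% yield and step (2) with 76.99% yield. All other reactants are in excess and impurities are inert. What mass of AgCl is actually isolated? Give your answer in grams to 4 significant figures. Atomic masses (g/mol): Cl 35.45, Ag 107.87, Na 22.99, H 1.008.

Pure HCl = 691.1 × 0.6216 = 429.59 g.
M(HCl) = 1.008 + 35.45 = 36.458 g/mol.
M(AgCl) = 107.87 + 35.45 = 143.32 g/mol.
n(HCl) = 429.59 / 36.458 = 11.783 mol.
Step 1 (HCl:NaCl = 1:1): theoretical n(NaCl) = 11.783 mol; at 82.99% yield, n(NaCl) = 9.7788 mol.
Step 2 (NaCl:AgCl = 1:1): theoretical n(AgCl) = 9.7788 mol, so theoretical mass = 9.7788 × 143.32 = 1401.5 g.
At 76.99% yield, actual mass of AgCl = 1401.5 × 0.7699 = 1079.0 g.

1079 g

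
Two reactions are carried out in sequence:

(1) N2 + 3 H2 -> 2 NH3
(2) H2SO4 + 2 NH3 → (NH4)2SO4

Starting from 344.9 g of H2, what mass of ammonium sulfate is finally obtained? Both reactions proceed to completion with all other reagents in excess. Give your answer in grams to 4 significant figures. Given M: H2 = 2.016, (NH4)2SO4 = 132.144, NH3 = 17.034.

n(H2) = 344.90 / 2.016 = 171.08 mol.
Step 1 gives a 3:2 ratio of H2 to NH3, so n(NH3) = 114.05 mol.
In step 2 the NH3:(NH4)2SO4 ratio is 2:1, so n((NH4)2SO4) = 57.027 mol.
Mass of (NH4)2SO4 = 57.027 × 132.144 = 7535.8 g.

7536 g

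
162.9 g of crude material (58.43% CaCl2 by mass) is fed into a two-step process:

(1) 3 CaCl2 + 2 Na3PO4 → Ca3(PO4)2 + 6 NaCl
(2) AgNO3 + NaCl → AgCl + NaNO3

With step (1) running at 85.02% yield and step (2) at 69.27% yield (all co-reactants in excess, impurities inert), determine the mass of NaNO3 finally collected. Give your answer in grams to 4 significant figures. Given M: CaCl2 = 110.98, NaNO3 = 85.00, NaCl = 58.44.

85.87 g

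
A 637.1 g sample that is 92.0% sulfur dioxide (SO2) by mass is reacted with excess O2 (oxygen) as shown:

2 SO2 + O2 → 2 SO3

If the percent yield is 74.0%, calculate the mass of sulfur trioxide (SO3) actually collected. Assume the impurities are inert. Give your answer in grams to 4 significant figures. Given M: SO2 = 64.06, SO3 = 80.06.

542.1 g

Pure SO2 available = 637.1 g × 0.920 = 586.13 g.
n(SO2) = 586.13 g / 64.06 g/mol = 9.1497 mol.
From the equation the SO2:SO3 mole ratio is 2:2, so n(SO3) = 9.1497 × 2/2 = 9.1497 mol.
Mass of SO3 = 9.1497 mol × 80.06 g/mol = 732.53 g.
Actual mass collected = 732.53 g × 0.740 = 542.07 g.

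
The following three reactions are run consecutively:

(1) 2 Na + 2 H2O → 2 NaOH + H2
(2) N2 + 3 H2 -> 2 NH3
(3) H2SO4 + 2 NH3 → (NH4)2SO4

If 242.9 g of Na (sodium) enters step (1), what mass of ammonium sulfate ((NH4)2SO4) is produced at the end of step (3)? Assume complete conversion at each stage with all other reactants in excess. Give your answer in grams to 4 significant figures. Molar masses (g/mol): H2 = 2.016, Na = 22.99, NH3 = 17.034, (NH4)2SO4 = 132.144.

n(Na) = 242.9 / 22.99 = 10.565 mol.
Reaction (1): Na→H2 ratio 2:1 ⇒ n(H2) = 5.2827 mol.
Reaction (2): H2→NH3 ratio 3:2 ⇒ n(NH3) = 3.5218 mol.
Reaction (3): NH3→(NH4)2SO4 ratio 2:1 ⇒ n((NH4)2SO4) = 1.7609 mol.
Mass of (NH4)2SO4 = 1.7609 × 132.144 = 232.69 g.

232.7 g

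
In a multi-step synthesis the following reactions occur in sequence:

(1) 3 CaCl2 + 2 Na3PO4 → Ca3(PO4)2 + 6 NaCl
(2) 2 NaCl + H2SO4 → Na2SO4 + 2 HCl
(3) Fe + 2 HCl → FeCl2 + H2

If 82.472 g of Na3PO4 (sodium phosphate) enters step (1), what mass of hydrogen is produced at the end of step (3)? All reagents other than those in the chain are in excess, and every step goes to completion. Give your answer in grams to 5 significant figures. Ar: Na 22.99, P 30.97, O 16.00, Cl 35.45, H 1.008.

M(Na3PO4) = 3(22.99) + 30.97 + 4(16.00) = 163.94 g/mol.
M(H2) = 2(1.008) = 2.016 g/mol.
n(Na3PO4) = 82.472 / 163.94 = 0.503062 mol.
Reaction (1): Na3PO4→NaCl ratio 2:6 ⇒ n(NaCl) = 1.50919 mol.
Reaction (2): NaCl→HCl ratio 2:2 ⇒ n(HCl) = 1.50919 mol.
Reaction (3): HCl→H2 ratio 2:1 ⇒ n(H2) = 0.754593 mol.
Mass of H2 = 0.754593 × 2.016 = 1.52126 g.

1.5213 g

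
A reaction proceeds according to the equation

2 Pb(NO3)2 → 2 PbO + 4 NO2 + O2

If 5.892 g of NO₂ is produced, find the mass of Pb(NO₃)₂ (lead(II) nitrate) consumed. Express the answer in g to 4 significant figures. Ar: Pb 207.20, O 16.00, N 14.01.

21.21 g

M(NO2) = 14.01 + 2(16.00) = 46.01 g/mol.
M(Pb(NO3)2) = 207.20 + 2(14.01) + 6(16.00) = 331.22 g/mol.
n(NO2) = 5.8920 g / 46.01 g/mol = 0.12806 mol.
From the equation the NO2:Pb(NO3)2 mole ratio is 4:2, so n(Pb(NO3)2) = 0.12806 × 2/4 = 0.064030 mol.
Mass of Pb(NO3)2 = 0.064030 mol × 331.22 g/mol = 21.208 g.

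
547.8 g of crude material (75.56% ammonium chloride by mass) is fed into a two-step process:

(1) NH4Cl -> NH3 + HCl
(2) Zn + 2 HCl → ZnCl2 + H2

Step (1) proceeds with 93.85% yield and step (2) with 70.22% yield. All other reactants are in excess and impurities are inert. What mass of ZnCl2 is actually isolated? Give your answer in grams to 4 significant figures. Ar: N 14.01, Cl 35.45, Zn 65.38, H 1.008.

Pure NH4Cl = 547.8 × 0.7556 = 413.92 g.
M(NH4Cl) = 14.01 + 4(1.008) + 35.45 = 53.492 g/mol.
M(ZnCl2) = 65.38 + 2(35.45) = 136.28 g/mol.
n(NH4Cl) = 413.92 / 53.492 = 7.7379 mol.
Step 1 (NH4Cl:HCl = 1:1): theoretical n(HCl) = 7.7379 mol; at 93.85% yield, n(HCl) = 7.2621 mol.
Step 2 (HCl:ZnCl2 = 2:1): theoretical n(ZnCl2) = 3.6310 mol, so theoretical mass = 3.6310 × 136.28 = 494.84 g.
At 70.22% yield, actual mass of ZnCl2 = 494.84 × 0.7022 = 347.47 g.

347.5 g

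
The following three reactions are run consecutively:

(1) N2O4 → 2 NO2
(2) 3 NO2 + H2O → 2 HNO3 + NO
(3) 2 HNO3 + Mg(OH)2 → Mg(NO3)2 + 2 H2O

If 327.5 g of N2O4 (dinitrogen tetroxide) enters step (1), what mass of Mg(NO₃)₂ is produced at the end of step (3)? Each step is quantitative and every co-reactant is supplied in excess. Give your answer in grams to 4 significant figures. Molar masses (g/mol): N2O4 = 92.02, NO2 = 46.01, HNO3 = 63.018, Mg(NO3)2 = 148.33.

n(N2O4) = 327.5 / 92.02 = 3.5590 mol.
Reaction (1): N2O4→NO2 ratio 1:2 ⇒ n(NO2) = 7.1180 mol.
Reaction (2): NO2→HNO3 ratio 3:2 ⇒ n(HNO3) = 4.7453 mol.
Reaction (3): HNO3→Mg(NO3)2 ratio 2:1 ⇒ n(Mg(NO3)2) = 2.3727 mol.
Mass of Mg(NO3)2 = 2.3727 × 148.33 = 351.94 g.

351.9 g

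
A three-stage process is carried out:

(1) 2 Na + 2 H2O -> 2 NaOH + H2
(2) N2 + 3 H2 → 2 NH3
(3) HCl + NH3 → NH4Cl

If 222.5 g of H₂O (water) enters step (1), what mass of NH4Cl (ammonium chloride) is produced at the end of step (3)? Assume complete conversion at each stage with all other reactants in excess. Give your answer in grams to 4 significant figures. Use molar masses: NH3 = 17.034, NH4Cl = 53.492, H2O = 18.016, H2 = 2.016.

220.2 g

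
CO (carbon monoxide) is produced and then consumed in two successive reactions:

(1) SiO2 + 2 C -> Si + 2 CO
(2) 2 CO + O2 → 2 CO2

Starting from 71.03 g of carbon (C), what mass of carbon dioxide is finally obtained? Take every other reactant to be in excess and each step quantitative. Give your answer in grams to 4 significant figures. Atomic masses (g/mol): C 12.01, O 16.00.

M(C) = 12.01 g/mol.
M(CO2) = 12.01 + 2(16.00) = 44.01 g/mol.
n(C) = 71.030 / 12.01 = 5.9142 mol.
Step 1 gives a 2:2 ratio of C to CO, so n(CO) = 5.9142 mol.
In step 2 the CO:CO2 ratio is 2:2, so n(CO2) = 5.9142 mol.
Mass of CO2 = 5.9142 × 44.01 = 260.29 g.

260.3 g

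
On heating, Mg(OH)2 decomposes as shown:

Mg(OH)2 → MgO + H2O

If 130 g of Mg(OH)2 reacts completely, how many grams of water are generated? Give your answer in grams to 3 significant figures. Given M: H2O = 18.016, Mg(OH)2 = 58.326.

n(Mg(OH)2) = 130.0 g / 58.326 g/mol = 2.229 mol.
From the equation the Mg(OH)2:H2O mole ratio is 1:1, so n(H2O) = 2.229 × 1/1 = 2.229 mol.
Mass of H2O = 2.229 mol × 18.016 g/mol = 40.15 g.

40.2 g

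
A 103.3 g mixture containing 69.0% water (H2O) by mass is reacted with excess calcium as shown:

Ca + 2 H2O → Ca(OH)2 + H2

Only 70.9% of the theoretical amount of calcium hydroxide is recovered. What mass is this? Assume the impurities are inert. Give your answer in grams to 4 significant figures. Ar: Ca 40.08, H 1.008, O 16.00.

Pure H2O available = 103.3 g × 0.690 = 71.277 g.
M(H2O) = 2(1.008) + 16.00 = 18.016 g/mol.
M(Ca(OH)2) = 40.08 + 2(16.00) + 2(1.008) = 74.096 g/mol.
n(H2O) = 71.277 g / 18.016 g/mol = 3.9563 mol.
From the equation the H2O:Ca(OH)2 mole ratio is 2:1, so n(Ca(OH)2) = 3.9563 × 1/2 = 1.9782 mol.
Mass of Ca(OH)2 = 1.9782 mol × 74.096 g/mol = 146.57 g.
Actual mass collected = 146.57 g × 0.709 = 103.92 g.

103.9 g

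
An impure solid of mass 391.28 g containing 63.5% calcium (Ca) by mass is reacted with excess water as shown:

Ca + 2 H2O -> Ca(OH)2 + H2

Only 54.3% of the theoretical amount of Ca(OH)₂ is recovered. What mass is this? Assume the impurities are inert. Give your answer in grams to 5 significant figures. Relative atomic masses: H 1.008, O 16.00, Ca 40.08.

Pure Ca available = 391.28 g × 0.635 = 248.463 g.
M(Ca) = 40.08 g/mol.
M(Ca(OH)2) = 40.08 + 2(16.00) + 2(1.008) = 74.096 g/mol.
n(Ca) = 248.463 g / 40.08 g/mol = 6.19917 mol.
From the equation the Ca:Ca(OH)2 mole ratio is 1:1, so n(Ca(OH)2) = 6.19917 × 1/1 = 6.19917 mol.
Mass of Ca(OH)2 = 6.19917 mol × 74.096 g/mol = 459.334 g.
Actual mass collected = 459.334 g × 0.543 = 249.418 g.

249.42 g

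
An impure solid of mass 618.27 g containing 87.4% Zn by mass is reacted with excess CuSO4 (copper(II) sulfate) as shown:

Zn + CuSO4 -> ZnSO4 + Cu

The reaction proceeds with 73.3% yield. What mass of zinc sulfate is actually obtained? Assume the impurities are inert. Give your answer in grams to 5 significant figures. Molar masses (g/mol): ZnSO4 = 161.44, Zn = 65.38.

Pure Zn available = 618.27 g × 0.874 = 540.368 g.
n(Zn) = 540.368 g / 65.38 g/mol = 8.26503 mol.
From the equation the Zn:ZnSO4 mole ratio is 1:1, so n(ZnSO4) = 8.26503 × 1/1 = 8.26503 mol.
Mass of ZnSO4 = 8.26503 mol × 161.44 g/mol = 1334.31 g.
Actual mass collected = 1334.31 g × 0.733 = 978.047 g.

978.05 g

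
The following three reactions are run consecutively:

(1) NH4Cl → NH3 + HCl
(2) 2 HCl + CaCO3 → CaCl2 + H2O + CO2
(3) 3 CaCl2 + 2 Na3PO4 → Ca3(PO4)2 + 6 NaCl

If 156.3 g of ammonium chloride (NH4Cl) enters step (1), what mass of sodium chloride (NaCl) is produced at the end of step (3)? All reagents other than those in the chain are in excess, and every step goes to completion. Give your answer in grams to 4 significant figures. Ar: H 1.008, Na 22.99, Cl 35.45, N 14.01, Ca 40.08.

170.8 g

M(NH4Cl) = 14.01 + 4(1.008) + 35.45 = 53.492 g/mol.
M(NaCl) = 22.99 + 35.45 = 58.44 g/mol.
n(NH4Cl) = 156.3 / 53.492 = 2.9219 mol.
Reaction (1): NH4Cl→HCl ratio 1:1 ⇒ n(HCl) = 2.9219 mol.
Reaction (2): HCl→CaCl2 ratio 2:1 ⇒ n(CaCl2) = 1.4610 mol.
Reaction (3): CaCl2→NaCl ratio 3:6 ⇒ n(NaCl) = 2.9219 mol.
Mass of NaCl = 2.9219 × 58.44 = 170.76 g.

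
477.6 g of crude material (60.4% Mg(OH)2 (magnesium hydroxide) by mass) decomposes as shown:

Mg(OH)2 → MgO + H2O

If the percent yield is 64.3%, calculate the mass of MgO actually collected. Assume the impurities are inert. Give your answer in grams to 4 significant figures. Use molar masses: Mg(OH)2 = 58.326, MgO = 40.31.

128.2 g

Pure Mg(OH)2 available = 477.6 g × 0.604 = 288.47 g.
n(Mg(OH)2) = 288.47 g / 58.326 g/mol = 4.9458 mol.
From the equation the Mg(OH)2:MgO mole ratio is 1:1, so n(MgO) = 4.9458 × 1/1 = 4.9458 mol.
Mass of MgO = 4.9458 mol × 40.31 g/mol = 199.37 g.
Actual mass collected = 199.37 g × 0.643 = 128.19 g.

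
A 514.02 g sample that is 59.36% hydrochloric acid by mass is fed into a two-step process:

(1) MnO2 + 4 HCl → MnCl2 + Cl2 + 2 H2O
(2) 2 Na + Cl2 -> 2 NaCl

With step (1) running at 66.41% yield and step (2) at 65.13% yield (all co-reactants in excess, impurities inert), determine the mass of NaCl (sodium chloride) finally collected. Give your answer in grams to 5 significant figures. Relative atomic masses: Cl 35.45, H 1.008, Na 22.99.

105.77 g

Pure HCl = 514.02 × 0.5936 = 305.122 g.
M(HCl) = 1.008 + 35.45 = 36.458 g/mol.
M(NaCl) = 22.99 + 35.45 = 58.44 g/mol.
n(HCl) = 305.122 / 36.458 = 8.36914 mol.
Step 1 (HCl:Cl2 = 4:1): theoretical n(Cl2) = 2.09229 mol; at 66.41% yield, n(Cl2) = 1.38949 mol.
Step 2 (Cl2:NaCl = 1:2): theoretical n(NaCl) = 2.77897 mol, so theoretical mass = 2.77897 × 58.44 = 162.403 g.
At 65.13% yield, actual mass of NaCl = 162.403 × 0.6513 = 105.773 g.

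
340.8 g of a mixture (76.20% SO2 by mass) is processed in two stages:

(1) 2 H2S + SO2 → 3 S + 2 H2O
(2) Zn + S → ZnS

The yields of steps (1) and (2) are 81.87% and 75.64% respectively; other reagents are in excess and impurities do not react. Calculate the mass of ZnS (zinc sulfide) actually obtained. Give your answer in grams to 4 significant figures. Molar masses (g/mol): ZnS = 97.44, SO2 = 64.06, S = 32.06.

Pure SO2 = 340.8 × 0.7620 = 259.69 g.
n(SO2) = 259.69 / 64.06 = 4.0538 mol.
Step 1 (SO2:S = 1:3): theoretical n(S) = 12.162 mol; at 81.87% yield, n(S) = 9.9567 mol.
Step 2 (S:ZnS = 1:1): theoretical n(ZnS) = 9.9567 mol, so theoretical mass = 9.9567 × 97.44 = 970.18 g.
At 75.64% yield, actual mass of ZnS = 970.18 × 0.7564 = 733.84 g.

733.8 g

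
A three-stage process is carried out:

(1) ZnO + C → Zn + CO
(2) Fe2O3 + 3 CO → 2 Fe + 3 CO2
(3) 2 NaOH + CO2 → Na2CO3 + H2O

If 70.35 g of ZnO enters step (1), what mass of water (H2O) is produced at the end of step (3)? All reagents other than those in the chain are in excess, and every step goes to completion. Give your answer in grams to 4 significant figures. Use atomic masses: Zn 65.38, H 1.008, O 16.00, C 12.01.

M(ZnO) = 65.38 + 16.00 = 81.38 g/mol.
M(H2O) = 2(1.008) + 16.00 = 18.016 g/mol.
n(ZnO) = 70.35 / 81.38 = 0.86446 mol.
Reaction (1): ZnO→CO ratio 1:1 ⇒ n(CO) = 0.86446 mol.
Reaction (2): CO→CO2 ratio 3:3 ⇒ n(CO2) = 0.86446 mol.
Reaction (3): CO2→H2O ratio 1:1 ⇒ n(H2O) = 0.86446 mol.
Mass of H2O = 0.86446 × 18.016 = 15.574 g.

15.57 g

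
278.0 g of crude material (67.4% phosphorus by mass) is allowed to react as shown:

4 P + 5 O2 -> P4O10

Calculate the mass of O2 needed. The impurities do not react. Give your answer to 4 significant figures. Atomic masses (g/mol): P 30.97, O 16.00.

242.0 g

Mass of pure P = 278.0 g × 0.674 = 187.37 g.
M(P) = 30.97 g/mol.
M(O2) = 2(16.00) = 32.00 g/mol.
n(P) = 187.37 g / 30.97 g/mol = 6.0501 mol.
From the equation the P:O2 mole ratio is 4:5, so n(O2) = 6.0501 × 5/4 = 7.5626 mol.
Mass of O2 = 7.5626 mol × 32.00 g/mol = 242.00 g.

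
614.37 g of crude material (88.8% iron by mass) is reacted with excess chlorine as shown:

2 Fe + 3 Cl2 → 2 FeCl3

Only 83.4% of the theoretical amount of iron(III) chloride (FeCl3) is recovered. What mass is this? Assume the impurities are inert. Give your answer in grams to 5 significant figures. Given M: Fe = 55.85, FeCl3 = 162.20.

1321.4 g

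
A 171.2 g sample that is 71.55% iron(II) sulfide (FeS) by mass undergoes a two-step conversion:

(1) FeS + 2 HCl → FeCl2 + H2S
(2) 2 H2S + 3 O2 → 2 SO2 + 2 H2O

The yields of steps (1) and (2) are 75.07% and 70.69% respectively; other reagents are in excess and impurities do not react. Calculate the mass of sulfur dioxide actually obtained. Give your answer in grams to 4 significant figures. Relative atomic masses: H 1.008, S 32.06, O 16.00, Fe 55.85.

Pure FeS = 171.2 × 0.7155 = 122.49 g.
M(FeS) = 55.85 + 32.06 = 87.91 g/mol.
M(SO2) = 32.06 + 2(16.00) = 64.06 g/mol.
n(FeS) = 122.49 / 87.91 = 1.3934 mol.
Step 1 (FeS:H2S = 1:1): theoretical n(H2S) = 1.3934 mol; at 75.07% yield, n(H2S) = 1.0460 mol.
Step 2 (H2S:SO2 = 2:2): theoretical n(SO2) = 1.0460 mol, so theoretical mass = 1.0460 × 64.06 = 67.008 g.
At 70.69% yield, actual mass of SO2 = 67.008 × 0.7069 = 47.368 g.

47.37 g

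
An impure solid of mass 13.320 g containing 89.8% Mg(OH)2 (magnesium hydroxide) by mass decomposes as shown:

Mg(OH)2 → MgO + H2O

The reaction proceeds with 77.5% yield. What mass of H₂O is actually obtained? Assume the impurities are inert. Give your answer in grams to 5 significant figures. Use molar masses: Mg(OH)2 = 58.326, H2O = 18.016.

2.8634 g

Pure Mg(OH)2 available = 13.320 g × 0.898 = 11.9614 g.
n(Mg(OH)2) = 11.9614 g / 58.326 g/mol = 0.205078 mol.
From the equation the Mg(OH)2:H2O mole ratio is 1:1, so n(H2O) = 0.205078 × 1/1 = 0.205078 mol.
Mass of H2O = 0.205078 mol × 18.016 g/mol = 3.69468 g.
Actual mass collected = 3.69468 g × 0.775 = 2.86338 g.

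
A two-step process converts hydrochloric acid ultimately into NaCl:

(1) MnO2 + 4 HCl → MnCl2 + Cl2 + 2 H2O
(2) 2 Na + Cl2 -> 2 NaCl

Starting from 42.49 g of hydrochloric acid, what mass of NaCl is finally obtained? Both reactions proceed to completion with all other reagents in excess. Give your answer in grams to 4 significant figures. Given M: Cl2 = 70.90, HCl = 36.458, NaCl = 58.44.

n(HCl) = 42.490 / 36.458 = 1.1655 mol.
Step 1 gives a 4:1 ratio of HCl to Cl2, so n(Cl2) = 0.29136 mol.
In step 2 the Cl2:NaCl ratio is 1:2, so n(NaCl) = 0.58273 mol.
Mass of NaCl = 0.58273 × 58.44 = 34.054 g.

34.05 g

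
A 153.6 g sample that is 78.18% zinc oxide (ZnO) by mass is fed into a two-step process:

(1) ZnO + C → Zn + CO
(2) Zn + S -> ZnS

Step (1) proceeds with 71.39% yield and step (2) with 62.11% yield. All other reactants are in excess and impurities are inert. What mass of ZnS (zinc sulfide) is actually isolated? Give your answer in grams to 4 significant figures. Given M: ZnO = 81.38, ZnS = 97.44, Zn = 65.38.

Pure ZnO = 153.6 × 0.7818 = 120.08 g.
n(ZnO) = 120.08 / 81.38 = 1.4756 mol.
Step 1 (ZnO:Zn = 1:1): theoretical n(Zn) = 1.4756 mol; at 71.39% yield, n(Zn) = 1.0534 mol.
Step 2 (Zn:ZnS = 1:1): theoretical n(ZnS) = 1.0534 mol, so theoretical mass = 1.0534 × 97.44 = 102.65 g.
At 62.11% yield, actual mass of ZnS = 102.65 × 0.6211 = 63.754 g.

63.75 g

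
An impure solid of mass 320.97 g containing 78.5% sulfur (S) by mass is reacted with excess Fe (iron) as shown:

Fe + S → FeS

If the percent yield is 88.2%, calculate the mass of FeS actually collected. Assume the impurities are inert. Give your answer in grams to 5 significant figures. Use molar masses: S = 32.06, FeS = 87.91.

609.36 g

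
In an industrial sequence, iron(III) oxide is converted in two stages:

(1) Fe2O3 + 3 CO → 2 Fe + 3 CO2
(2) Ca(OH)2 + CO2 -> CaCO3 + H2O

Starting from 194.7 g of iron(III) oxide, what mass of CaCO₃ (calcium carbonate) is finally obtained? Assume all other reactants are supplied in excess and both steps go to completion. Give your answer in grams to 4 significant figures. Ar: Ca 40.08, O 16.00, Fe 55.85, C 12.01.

M(Fe2O3) = 2(55.85) + 3(16.00) = 159.70 g/mol.
M(CaCO3) = 40.08 + 12.01 + 3(16.00) = 100.09 g/mol.
n(Fe2O3) = 194.70 / 159.70 = 1.2192 mol.
Step 1 gives a 1:3 ratio of Fe2O3 to CO2, so n(CO2) = 3.6575 mol.
In step 2 the CO2:CaCO3 ratio is 1:1, so n(CaCO3) = 3.6575 mol.
Mass of CaCO3 = 3.6575 × 100.09 = 366.08 g.

366.1 g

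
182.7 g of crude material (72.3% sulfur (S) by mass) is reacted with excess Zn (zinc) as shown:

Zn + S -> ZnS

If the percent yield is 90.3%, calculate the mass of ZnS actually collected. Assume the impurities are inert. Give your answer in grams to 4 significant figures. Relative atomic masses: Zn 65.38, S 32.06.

Pure S available = 182.7 g × 0.723 = 132.09 g.
M(S) = 32.06 g/mol.
M(ZnS) = 65.38 + 32.06 = 97.44 g/mol.
n(S) = 132.09 g / 32.06 g/mol = 4.1202 mol.
From the equation the S:ZnS mole ratio is 1:1, so n(ZnS) = 4.1202 × 1/1 = 4.1202 mol.
Mass of ZnS = 4.1202 mol × 97.44 g/mol = 401.47 g.
Actual mass collected = 401.47 g × 0.903 = 362.53 g.

362.5 g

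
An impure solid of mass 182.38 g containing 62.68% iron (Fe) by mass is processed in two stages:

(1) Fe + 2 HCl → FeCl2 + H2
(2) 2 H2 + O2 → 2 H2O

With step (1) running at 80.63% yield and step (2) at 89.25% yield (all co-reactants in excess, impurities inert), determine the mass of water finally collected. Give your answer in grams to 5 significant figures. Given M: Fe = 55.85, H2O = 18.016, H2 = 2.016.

Pure Fe = 182.38 × 0.6268 = 114.316 g.
n(Fe) = 114.316 / 55.85 = 2.04684 mol.
Step 1 (Fe:H2 = 1:1): theoretical n(H2) = 2.04684 mol; at 80.63% yield, n(H2) = 1.65036 mol.
Step 2 (H2:H2O = 2:2): theoretical n(H2O) = 1.65036 mol, so theoretical mass = 1.65036 × 18.016 = 29.7330 g.
At 89.25% yield, actual mass of H2O = 29.7330 × 0.8925 = 26.5367 g.

26.537 g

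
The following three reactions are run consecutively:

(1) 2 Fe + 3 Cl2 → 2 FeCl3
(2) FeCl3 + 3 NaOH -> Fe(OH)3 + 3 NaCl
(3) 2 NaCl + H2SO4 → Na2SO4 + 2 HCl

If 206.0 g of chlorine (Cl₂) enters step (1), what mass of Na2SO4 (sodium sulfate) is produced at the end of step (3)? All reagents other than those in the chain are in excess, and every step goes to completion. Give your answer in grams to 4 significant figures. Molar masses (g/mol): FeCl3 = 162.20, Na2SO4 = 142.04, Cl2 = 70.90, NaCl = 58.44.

412.7 g

n(Cl2) = 206.0 / 70.90 = 2.9055 mol.
Reaction (1): Cl2→FeCl3 ratio 3:2 ⇒ n(FeCl3) = 1.9370 mol.
Reaction (2): FeCl3→NaCl ratio 1:3 ⇒ n(NaCl) = 5.8110 mol.
Reaction (3): NaCl→Na2SO4 ratio 2:1 ⇒ n(Na2SO4) = 2.9055 mol.
Mass of Na2SO4 = 2.9055 × 142.04 = 412.70 g.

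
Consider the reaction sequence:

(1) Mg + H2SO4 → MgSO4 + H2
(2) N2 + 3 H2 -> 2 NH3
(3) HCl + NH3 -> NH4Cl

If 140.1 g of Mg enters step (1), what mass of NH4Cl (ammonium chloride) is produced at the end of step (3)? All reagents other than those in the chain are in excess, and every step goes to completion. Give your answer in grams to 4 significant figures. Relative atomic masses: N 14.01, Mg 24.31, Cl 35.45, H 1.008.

M(Mg) = 24.31 g/mol.
M(NH4Cl) = 14.01 + 4(1.008) + 35.45 = 53.492 g/mol.
n(Mg) = 140.1 / 24.31 = 5.7631 mol.
Reaction (1): Mg→H2 ratio 1:1 ⇒ n(H2) = 5.7631 mol.
Reaction (2): H2→NH3 ratio 3:2 ⇒ n(NH3) = 3.8420 mol.
Reaction (3): NH3→NH4Cl ratio 1:1 ⇒ n(NH4Cl) = 3.8420 mol.
Mass of NH4Cl = 3.8420 × 53.492 = 205.52 g.

205.5 g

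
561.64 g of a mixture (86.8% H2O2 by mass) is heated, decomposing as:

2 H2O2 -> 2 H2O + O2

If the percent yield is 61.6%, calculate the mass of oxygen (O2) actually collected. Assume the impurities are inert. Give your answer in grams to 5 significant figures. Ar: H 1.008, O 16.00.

Pure H2O2 available = 561.64 g × 0.868 = 487.504 g.
M(H2O2) = 2(1.008) + 2(16.00) = 34.016 g/mol.
M(O2) = 2(16.00) = 32.00 g/mol.
n(H2O2) = 487.504 g / 34.016 g/mol = 14.3316 mol.
From the equation the H2O2:O2 mole ratio is 2:1, so n(O2) = 14.3316 × 1/2 = 7.16580 mol.
Mass of O2 = 7.16580 mol × 32.00 g/mol = 229.306 g.
Actual mass collected = 229.306 g × 0.616 = 141.252 g.

141.25 g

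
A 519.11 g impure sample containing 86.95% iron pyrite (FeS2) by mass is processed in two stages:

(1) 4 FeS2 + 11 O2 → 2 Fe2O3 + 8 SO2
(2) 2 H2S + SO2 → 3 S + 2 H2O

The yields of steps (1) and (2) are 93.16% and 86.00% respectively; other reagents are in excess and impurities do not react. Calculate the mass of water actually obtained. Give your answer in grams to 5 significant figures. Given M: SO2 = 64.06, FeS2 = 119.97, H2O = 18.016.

Pure FeS2 = 519.11 × 0.8695 = 451.366 g.
n(FeS2) = 451.366 / 119.97 = 3.76233 mol.
Step 1 (FeS2:SO2 = 4:8): theoretical n(SO2) = 7.52465 mol; at 93.16% yield, n(SO2) = 7.00996 mol.
Step 2 (SO2:H2O = 1:2): theoretical n(H2O) = 14.0199 mol, so theoretical mass = 14.0199 × 18.016 = 252.583 g.
At 86.00% yield, actual mass of H2O = 252.583 × 0.8600 = 217.221 g.

217.22 g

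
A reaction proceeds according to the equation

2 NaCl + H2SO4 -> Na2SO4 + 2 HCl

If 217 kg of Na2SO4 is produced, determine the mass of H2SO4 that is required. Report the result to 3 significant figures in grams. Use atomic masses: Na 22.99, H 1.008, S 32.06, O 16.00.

M(Na2SO4) = 2(22.99) + 32.06 + 4(16.00) = 142.04 g/mol.
M(H2SO4) = 2(1.008) + 32.06 + 4(16.00) = 98.076 g/mol.
Convert: 217 kg = 217000 g.
n(Na2SO4) = 217000 g / 142.04 g/mol = 1528 mol.
From the equation the Na2SO4:H2SO4 mole ratio is 1:1, so n(H2SO4) = 1528 × 1/1 = 1528 mol.
Mass of H2SO4 = 1528 mol × 98.076 g/mol = 149800 g.

150000 g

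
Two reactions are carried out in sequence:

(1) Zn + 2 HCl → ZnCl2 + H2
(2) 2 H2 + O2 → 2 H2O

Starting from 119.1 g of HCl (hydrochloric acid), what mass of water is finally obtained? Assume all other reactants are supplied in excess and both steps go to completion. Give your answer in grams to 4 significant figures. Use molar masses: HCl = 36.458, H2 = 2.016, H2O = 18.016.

n(HCl) = 119.10 / 36.458 = 3.2668 mol.
Step 1 gives a 2:1 ratio of HCl to H2, so n(H2) = 1.6334 mol.
In step 2 the H2:H2O ratio is 2:2, so n(H2O) = 1.6334 mol.
Mass of H2O = 1.6334 × 18.016 = 29.427 g.

29.43 g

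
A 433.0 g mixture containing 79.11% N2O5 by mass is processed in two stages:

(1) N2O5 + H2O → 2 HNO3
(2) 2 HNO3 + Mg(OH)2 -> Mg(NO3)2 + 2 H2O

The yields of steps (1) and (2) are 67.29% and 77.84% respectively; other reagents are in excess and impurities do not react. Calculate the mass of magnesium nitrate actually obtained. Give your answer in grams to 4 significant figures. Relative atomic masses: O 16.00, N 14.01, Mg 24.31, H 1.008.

Pure N2O5 = 433.0 × 0.7911 = 342.55 g.
M(N2O5) = 2(14.01) + 5(16.00) = 108.02 g/mol.
M(Mg(NO3)2) = 24.31 + 2(14.01) + 6(16.00) = 148.33 g/mol.
n(N2O5) = 342.55 / 108.02 = 3.1711 mol.
Step 1 (N2O5:HNO3 = 1:2): theoretical n(HNO3) = 6.3423 mol; at 67.29% yield, n(HNO3) = 4.2677 mol.
Step 2 (HNO3:Mg(NO3)2 = 2:1): theoretical n(Mg(NO3)2) = 2.1339 mol, so theoretical mass = 2.1339 × 148.33 = 316.52 g.
At 77.84% yield, actual mass of Mg(NO3)2 = 316.52 × 0.7784 = 246.38 g.

246.4 g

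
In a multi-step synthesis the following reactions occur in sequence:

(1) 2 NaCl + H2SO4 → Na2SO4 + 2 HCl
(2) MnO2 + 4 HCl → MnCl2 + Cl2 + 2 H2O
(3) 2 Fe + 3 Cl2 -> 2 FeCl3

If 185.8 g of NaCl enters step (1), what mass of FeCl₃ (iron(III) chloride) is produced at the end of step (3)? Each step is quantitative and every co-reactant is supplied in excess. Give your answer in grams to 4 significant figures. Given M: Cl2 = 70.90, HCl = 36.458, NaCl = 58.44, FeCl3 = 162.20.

n(NaCl) = 185.8 / 58.44 = 3.1793 mol.
Reaction (1): NaCl→HCl ratio 2:2 ⇒ n(HCl) = 3.1793 mol.
Reaction (2): HCl→Cl2 ratio 4:1 ⇒ n(Cl2) = 0.79483 mol.
Reaction (3): Cl2→FeCl3 ratio 3:2 ⇒ n(FeCl3) = 0.52989 mol.
Mass of FeCl3 = 0.52989 × 162.20 = 85.948 g.

85.95 g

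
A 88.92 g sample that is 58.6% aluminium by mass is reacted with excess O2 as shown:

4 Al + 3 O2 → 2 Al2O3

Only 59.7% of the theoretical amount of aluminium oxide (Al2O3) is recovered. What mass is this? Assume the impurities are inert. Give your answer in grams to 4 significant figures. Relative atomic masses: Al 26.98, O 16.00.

Pure Al available = 88.92 g × 0.586 = 52.107 g.
M(Al) = 26.98 g/mol.
M(Al2O3) = 2(26.98) + 3(16.00) = 101.96 g/mol.
n(Al) = 52.107 g / 26.98 g/mol = 1.9313 mol.
From the equation the Al:Al2O3 mole ratio is 4:2, so n(Al2O3) = 1.9313 × 2/4 = 0.96566 mol.
Mass of Al2O3 = 0.96566 mol × 101.96 g/mol = 98.459 g.
Actual mass collected = 98.459 g × 0.597 = 58.780 g.

58.78 g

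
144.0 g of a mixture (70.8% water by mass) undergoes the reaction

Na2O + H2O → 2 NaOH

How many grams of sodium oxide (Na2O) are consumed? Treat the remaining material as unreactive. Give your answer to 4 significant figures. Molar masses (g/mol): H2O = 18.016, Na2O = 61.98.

350.7 g

Mass of pure H2O = 144.0 g × 0.708 = 101.95 g.
n(H2O) = 101.95 g / 18.016 g/mol = 5.6590 mol.
From the equation the H2O:Na2O mole ratio is 1:1, so n(Na2O) = 5.6590 × 1/1 = 5.6590 mol.
Mass of Na2O = 5.6590 mol × 61.98 g/mol = 350.74 g.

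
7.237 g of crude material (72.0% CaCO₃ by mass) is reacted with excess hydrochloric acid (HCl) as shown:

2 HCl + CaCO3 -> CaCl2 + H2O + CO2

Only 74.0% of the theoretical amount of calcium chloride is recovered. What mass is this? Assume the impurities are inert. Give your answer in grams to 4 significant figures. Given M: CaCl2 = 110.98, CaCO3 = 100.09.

4.275 g

Pure CaCO3 available = 7.237 g × 0.720 = 5.2106 g.
n(CaCO3) = 5.2106 g / 100.09 g/mol = 0.052060 mol.
From the equation the CaCO3:CaCl2 mole ratio is 1:1, so n(CaCl2) = 0.052060 × 1/1 = 0.052060 mol.
Mass of CaCl2 = 0.052060 mol × 110.98 g/mol = 5.7776 g.
Actual mass collected = 5.7776 g × 0.740 = 4.2754 g.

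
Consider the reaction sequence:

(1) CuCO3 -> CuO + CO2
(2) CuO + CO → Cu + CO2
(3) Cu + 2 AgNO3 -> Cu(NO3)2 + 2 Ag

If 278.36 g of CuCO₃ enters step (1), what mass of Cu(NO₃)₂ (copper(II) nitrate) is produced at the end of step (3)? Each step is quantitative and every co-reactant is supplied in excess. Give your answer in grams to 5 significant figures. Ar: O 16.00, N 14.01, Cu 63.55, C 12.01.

M(CuCO3) = 63.55 + 12.01 + 3(16.00) = 123.56 g/mol.
M(Cu(NO3)2) = 63.55 + 2(14.01) + 6(16.00) = 187.57 g/mol.
n(CuCO3) = 278.36 / 123.56 = 2.25283 mol.
Reaction (1): CuCO3→CuO ratio 1:1 ⇒ n(CuO) = 2.25283 mol.
Reaction (2): CuO→Cu ratio 1:1 ⇒ n(Cu) = 2.25283 mol.
Reaction (3): Cu→Cu(NO3)2 ratio 1:1 ⇒ n(Cu(NO3)2) = 2.25283 mol.
Mass of Cu(NO3)2 = 2.25283 × 187.57 = 422.564 g.

422.56 g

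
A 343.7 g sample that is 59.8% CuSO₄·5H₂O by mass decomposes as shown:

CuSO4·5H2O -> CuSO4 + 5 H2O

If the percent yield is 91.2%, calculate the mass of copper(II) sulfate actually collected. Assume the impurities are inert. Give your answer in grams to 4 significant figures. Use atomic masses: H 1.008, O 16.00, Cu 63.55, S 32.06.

119.8 g

Pure CuSO4·5H2O available = 343.7 g × 0.598 = 205.53 g.
M(CuSO4·5H2O) = 63.55 + 32.06 + 9(16.00) + 10(1.008) = 249.69 g/mol.
M(CuSO4) = 63.55 + 32.06 + 4(16.00) = 159.61 g/mol.
n(CuSO4·5H2O) = 205.53 g / 249.69 g/mol = 0.82315 mol.
From the equation the CuSO4·5H2O:CuSO4 mole ratio is 1:1, so n(CuSO4) = 0.82315 × 1/1 = 0.82315 mol.
Mass of CuSO4 = 0.82315 mol × 159.61 g/mol = 131.38 g.
Actual mass collected = 131.38 g × 0.912 = 119.82 g.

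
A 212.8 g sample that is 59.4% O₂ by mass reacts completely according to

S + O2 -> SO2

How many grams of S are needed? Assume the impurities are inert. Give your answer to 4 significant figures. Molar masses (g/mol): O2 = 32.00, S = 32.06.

Mass of pure O2 = 212.8 g × 0.594 = 126.40 g.
n(O2) = 126.40 g / 32.00 g/mol = 3.9501 mol.
From the equation the O2:S mole ratio is 1:1, so n(S) = 3.9501 × 1/1 = 3.9501 mol.
Mass of S = 3.9501 mol × 32.06 g/mol = 126.64 g.

126.6 g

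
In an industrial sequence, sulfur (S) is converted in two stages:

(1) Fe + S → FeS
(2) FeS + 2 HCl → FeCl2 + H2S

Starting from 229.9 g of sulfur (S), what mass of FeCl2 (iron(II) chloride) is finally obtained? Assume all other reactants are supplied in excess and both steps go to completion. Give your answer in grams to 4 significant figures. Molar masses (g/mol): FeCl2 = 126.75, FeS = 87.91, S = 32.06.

908.9 g

n(S) = 229.90 / 32.06 = 7.1709 mol.
Step 1 gives a 1:1 ratio of S to FeS, so n(FeS) = 7.1709 mol.
In step 2 the FeS:FeCl2 ratio is 1:1, so n(FeCl2) = 7.1709 mol.
Mass of FeCl2 = 7.1709 × 126.75 = 908.92 g.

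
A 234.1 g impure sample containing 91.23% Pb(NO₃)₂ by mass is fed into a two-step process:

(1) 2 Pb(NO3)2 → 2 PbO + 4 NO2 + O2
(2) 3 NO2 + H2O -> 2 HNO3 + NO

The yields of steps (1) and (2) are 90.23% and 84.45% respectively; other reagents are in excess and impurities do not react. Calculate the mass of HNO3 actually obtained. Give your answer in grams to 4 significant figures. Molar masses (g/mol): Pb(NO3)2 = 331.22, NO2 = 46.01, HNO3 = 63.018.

41.28 g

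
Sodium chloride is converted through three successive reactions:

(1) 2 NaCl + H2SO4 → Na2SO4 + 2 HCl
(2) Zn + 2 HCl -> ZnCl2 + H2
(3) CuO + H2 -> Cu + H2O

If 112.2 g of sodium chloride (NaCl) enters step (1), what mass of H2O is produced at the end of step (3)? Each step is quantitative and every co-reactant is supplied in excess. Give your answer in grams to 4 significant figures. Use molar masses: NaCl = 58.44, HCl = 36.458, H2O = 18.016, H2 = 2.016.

17.29 g

n(NaCl) = 112.2 / 58.44 = 1.9199 mol.
Reaction (1): NaCl→HCl ratio 2:2 ⇒ n(HCl) = 1.9199 mol.
Reaction (2): HCl→H2 ratio 2:1 ⇒ n(H2) = 0.95996 mol.
Reaction (3): H2→H2O ratio 1:1 ⇒ n(H2O) = 0.95996 mol.
Mass of H2O = 0.95996 × 18.016 = 17.295 g.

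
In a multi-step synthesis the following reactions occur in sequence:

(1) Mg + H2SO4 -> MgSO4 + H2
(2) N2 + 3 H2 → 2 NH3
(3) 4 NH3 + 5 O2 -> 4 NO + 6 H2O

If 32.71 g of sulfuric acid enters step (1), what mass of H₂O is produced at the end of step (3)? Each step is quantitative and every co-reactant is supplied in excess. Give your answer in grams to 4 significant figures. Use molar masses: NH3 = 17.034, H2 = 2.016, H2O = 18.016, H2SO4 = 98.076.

n(H2SO4) = 32.71 / 98.076 = 0.33352 mol.
Reaction (1): H2SO4→H2 ratio 1:1 ⇒ n(H2) = 0.33352 mol.
Reaction (2): H2→NH3 ratio 3:2 ⇒ n(NH3) = 0.22234 mol.
Reaction (3): NH3→H2O ratio 4:6 ⇒ n(H2O) = 0.33352 mol.
Mass of H2O = 0.33352 × 18.016 = 6.0086 g.

6.009 g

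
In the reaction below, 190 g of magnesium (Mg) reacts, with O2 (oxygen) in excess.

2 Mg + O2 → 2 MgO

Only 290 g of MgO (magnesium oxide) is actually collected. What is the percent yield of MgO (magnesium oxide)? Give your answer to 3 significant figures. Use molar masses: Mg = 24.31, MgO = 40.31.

n(Mg) = 190.0 g / 24.31 g/mol = 7.816 mol.
From the equation the Mg:MgO mole ratio is 2:2, so n(MgO) = 7.816 × 2/2 = 7.816 mol.
Mass of MgO = 7.816 mol × 40.31 g/mol = 315.1 g.
This is the theoretical yield. Percent yield = 290 g / 315.1 g × 100% = 92.05%.

92.0 %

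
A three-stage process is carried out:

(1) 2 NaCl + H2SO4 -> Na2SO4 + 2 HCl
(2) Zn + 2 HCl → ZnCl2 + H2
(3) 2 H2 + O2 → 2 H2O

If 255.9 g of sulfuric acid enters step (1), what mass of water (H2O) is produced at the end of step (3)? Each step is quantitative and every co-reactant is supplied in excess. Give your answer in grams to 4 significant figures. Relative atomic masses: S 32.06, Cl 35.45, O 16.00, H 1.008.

47.01 g

M(H2SO4) = 2(1.008) + 32.06 + 4(16.00) = 98.076 g/mol.
M(H2O) = 2(1.008) + 16.00 = 18.016 g/mol.
n(H2SO4) = 255.9 / 98.076 = 2.6092 mol.
Reaction (1): H2SO4→HCl ratio 1:2 ⇒ n(HCl) = 5.2184 mol.
Reaction (2): HCl→H2 ratio 2:1 ⇒ n(H2) = 2.6092 mol.
Reaction (3): H2→H2O ratio 2:2 ⇒ n(H2O) = 2.6092 mol.
Mass of H2O = 2.6092 × 18.016 = 47.007 g.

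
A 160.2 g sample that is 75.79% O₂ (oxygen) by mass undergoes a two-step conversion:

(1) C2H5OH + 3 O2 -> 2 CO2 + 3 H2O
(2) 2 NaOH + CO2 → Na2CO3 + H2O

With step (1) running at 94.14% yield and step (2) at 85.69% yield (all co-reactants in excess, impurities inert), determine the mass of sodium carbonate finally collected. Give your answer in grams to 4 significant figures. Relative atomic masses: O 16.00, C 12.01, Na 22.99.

216.3 g

Pure O2 = 160.2 × 0.7579 = 121.42 g.
M(O2) = 2(16.00) = 32.00 g/mol.
M(Na2CO3) = 2(22.99) + 12.01 + 3(16.00) = 105.99 g/mol.
n(O2) = 121.42 / 32.00 = 3.7942 mol.
Step 1 (O2:CO2 = 3:2): theoretical n(CO2) = 2.5295 mol; at 94.14% yield, n(CO2) = 2.3813 mol.
Step 2 (CO2:Na2CO3 = 1:1): theoretical n(Na2CO3) = 2.3813 mol, so theoretical mass = 2.3813 × 105.99 = 252.39 g.
At 85.69% yield, actual mass of Na2CO3 = 252.39 × 0.8569 = 216.27 g.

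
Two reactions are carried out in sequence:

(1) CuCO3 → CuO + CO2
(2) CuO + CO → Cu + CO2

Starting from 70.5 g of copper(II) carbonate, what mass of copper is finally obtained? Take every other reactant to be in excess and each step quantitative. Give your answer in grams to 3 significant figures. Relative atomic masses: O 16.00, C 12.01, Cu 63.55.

36.3 g

M(CuCO3) = 63.55 + 12.01 + 3(16.00) = 123.56 g/mol.
M(Cu) = 63.55 g/mol.
n(CuCO3) = 70.50 / 123.56 = 0.5706 mol.
Step 1 gives a 1:1 ratio of CuCO3 to CuO, so n(CuO) = 0.5706 mol.
In step 2 the CuO:Cu ratio is 1:1, so n(Cu) = 0.5706 mol.
Mass of Cu = 0.5706 × 63.55 = 36.26 g.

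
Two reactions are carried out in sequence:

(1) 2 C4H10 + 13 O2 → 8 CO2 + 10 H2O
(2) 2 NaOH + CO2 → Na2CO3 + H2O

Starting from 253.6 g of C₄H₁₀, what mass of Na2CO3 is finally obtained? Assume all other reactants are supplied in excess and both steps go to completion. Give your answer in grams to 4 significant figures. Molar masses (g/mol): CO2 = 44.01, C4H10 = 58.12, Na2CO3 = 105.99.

1850 g

n(C4H10) = 253.60 / 58.12 = 4.3634 mol.
Step 1 gives a 2:8 ratio of C4H10 to CO2, so n(CO2) = 17.454 mol.
In step 2 the CO2:Na2CO3 ratio is 1:1, so n(Na2CO3) = 17.454 mol.
Mass of Na2CO3 = 17.454 × 105.99 = 1849.9 g.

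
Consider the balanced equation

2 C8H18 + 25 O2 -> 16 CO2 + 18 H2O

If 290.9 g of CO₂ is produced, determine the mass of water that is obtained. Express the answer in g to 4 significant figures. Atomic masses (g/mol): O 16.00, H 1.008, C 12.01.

134.0 g

M(CO2) = 12.01 + 2(16.00) = 44.01 g/mol.
M(H2O) = 2(1.008) + 16.00 = 18.016 g/mol.
n(CO2) = 290.90 g / 44.01 g/mol = 6.6099 mol.
From the equation the CO2:H2O mole ratio is 16:18, so n(H2O) = 6.6099 × 18/16 = 7.4361 mol.
Mass of H2O = 7.4361 mol × 18.016 g/mol = 133.97 g.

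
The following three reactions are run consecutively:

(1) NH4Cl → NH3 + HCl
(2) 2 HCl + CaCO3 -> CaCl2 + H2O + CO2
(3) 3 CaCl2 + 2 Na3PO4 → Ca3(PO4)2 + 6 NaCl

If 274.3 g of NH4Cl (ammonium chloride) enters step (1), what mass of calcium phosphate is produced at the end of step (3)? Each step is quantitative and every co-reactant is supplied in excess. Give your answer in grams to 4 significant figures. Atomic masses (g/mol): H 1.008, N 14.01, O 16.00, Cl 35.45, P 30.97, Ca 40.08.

M(NH4Cl) = 14.01 + 4(1.008) + 35.45 = 53.492 g/mol.
M(Ca3(PO4)2) = 3(40.08) + 2(30.97) + 8(16.00) = 310.18 g/mol.
n(NH4Cl) = 274.3 / 53.492 = 5.1279 mol.
Reaction (1): NH4Cl→HCl ratio 1:1 ⇒ n(HCl) = 5.1279 mol.
Reaction (2): HCl→CaCl2 ratio 2:1 ⇒ n(CaCl2) = 2.5639 mol.
Reaction (3): CaCl2→Ca3(PO4)2 ratio 3:1 ⇒ n(Ca3(PO4)2) = 0.85464 mol.
Mass of Ca3(PO4)2 = 0.85464 × 310.18 = 265.09 g.

265.1 g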